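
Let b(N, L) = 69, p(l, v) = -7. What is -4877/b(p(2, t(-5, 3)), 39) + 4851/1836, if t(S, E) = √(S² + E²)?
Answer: -106413/1564 ≈ -68.039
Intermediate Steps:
t(S, E) = √(E² + S²)
-4877/b(p(2, t(-5, 3)), 39) + 4851/1836 = -4877/69 + 4851/1836 = -4877*1/69 + 4851*(1/1836) = -4877/69 + 539/204 = -106413/1564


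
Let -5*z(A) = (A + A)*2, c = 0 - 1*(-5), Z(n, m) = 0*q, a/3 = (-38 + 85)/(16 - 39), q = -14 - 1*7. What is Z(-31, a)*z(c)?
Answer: 0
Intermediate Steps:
q = -21 (q = -14 - 7 = -21)
a = -141/23 (a = 3*((-38 + 85)/(16 - 39)) = 3*(47/(-23)) = 3*(47*(-1/23)) = 3*(-47/23) = -141/23 ≈ -6.1304)
Z(n, m) = 0 (Z(n, m) = 0*(-21) = 0)
c = 5 (c = 0 + 5 = 5)
z(A) = -4*A/5 (z(A) = -(A + A)*2/5 = -2*A*2/5 = -4*A/5)
Z(-31, a)*z(c) = 0*(-⅘*5) = 0*(-4) = 0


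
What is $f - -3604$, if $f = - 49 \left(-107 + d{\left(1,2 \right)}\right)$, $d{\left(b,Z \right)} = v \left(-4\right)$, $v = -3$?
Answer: $8259$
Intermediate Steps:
$d{\left(b,Z \right)} = 12$ ($d{\left(b,Z \right)} = \left(-3\right) \left(-4\right) = 12$)
$f = 4655$ ($f = - 49 \left(-107 + 12\right) = \left(-49\right) \left(-95\right) = 4655$)
$f - -3604 = 4655 - -3604 = 4655 + 3604 = 8259$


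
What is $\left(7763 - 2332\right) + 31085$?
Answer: $36516$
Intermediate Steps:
$\left(7763 - 2332\right) + 31085 = 5431 + 31085 = 36516$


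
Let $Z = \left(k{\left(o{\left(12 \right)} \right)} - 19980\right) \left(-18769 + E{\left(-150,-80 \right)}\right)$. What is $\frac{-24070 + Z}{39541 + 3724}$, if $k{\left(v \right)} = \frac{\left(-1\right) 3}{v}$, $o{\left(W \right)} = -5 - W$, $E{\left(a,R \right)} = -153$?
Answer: $\frac{6426580564}{735505} \approx 8737.6$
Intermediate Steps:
$k{\left(v \right)} = - \frac{3}{v}$
$Z = \frac{6426989754}{17}$ ($Z = \left(- \frac{3}{-5 - 12} - 19980\right) \left(-18769 - 153\right) = \left(- \frac{3}{-5 - 12} - 19980\right) \left(-18922\right) = \left(- \frac{3}{-17} - 19980\right) \left(-18922\right) = \left(\left(-3\right) \left(- \frac{1}{17}\right) - 19980\right) \left(-18922\right) = \left(\frac{3}{17} - 19980\right) \left(-18922\right) = \left(- \frac{339657}{17}\right) \left(-18922\right) = \frac{6426989754}{17} \approx 3.7806 \cdot 10^{8}$)
$\frac{-24070 + Z}{39541 + 3724} = \frac{-24070 + \frac{6426989754}{17}}{39541 + 3724} = \frac{6426580564}{17 \cdot 43265} = \frac{6426580564}{17} \cdot \frac{1}{43265} = \frac{6426580564}{735505}$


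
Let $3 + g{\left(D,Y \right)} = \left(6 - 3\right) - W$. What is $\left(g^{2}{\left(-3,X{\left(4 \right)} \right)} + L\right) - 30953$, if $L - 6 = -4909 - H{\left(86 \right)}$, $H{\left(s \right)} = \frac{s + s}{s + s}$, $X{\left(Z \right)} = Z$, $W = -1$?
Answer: $-35856$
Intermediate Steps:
$g{\left(D,Y \right)} = 1$ ($g{\left(D,Y \right)} = -3 + \left(\left(6 - 3\right) - -1\right) = -3 + \left(3 + 1\right) = -3 + 4 = 1$)
$H{\left(s \right)} = 1$ ($H{\left(s \right)} = \frac{2 s}{2 s} = 2 s \frac{1}{2 s} = 1$)
$L = -4904$ ($L = 6 - 4910 = -4904$)
$\left(g^{2}{\left(-3,X{\left(4 \right)} \right)} + L\right) - 30953 = \left(1^{2} - 4904\right) - 30953 = \left(1 - 4904\right) - 30953 = -4903 - 30953 = -35856$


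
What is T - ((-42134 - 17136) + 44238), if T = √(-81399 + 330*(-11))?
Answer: 15032 + I*√85029 ≈ 15032.0 + 291.6*I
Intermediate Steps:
T = I*√85029 (T = √(-81399 - 3630) = √(-85029) = I*√85029 ≈ 291.6*I)
T - ((-42134 - 17136) + 44238) = I*√85029 - ((-42134 - 17136) + 44238) = I*√85029 - (-59270 + 44238) = I*√85029 - 1*(-15032) = I*√85029 + 15032 = 15032 + I*√85029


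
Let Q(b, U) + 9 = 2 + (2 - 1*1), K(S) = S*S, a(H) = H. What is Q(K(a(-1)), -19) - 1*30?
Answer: -36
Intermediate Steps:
K(S) = S²
Q(b, U) = -6 (Q(b, U) = -9 + (2 + (2 - 1*1)) = -9 + (2 + (2 - 1)) = -9 + (2 + 1) = -9 + 3 = -6)
Q(K(a(-1)), -19) - 1*30 = -6 - 1*30 = -6 - 30 = -36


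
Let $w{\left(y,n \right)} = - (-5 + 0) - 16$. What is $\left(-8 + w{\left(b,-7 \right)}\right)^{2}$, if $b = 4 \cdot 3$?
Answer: $361$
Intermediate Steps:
$b = 12$
$w{\left(y,n \right)} = -11$ ($w{\left(y,n \right)} = \left(-1\right) \left(-5\right) - 16 = 5 - 16 = -11$)
$\left(-8 + w{\left(b,-7 \right)}\right)^{2} = \left(-8 - 11\right)^{2} = \left(-19\right)^{2} = 361$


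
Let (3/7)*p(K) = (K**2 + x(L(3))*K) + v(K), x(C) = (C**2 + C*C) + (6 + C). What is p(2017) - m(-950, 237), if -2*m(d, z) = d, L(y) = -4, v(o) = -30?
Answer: 28956434/3 ≈ 9.6521e+6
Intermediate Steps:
m(d, z) = -d/2
x(C) = 6 + C + 2*C**2 (x(C) = (C**2 + C**2) + (6 + C) = 2*C**2 + (6 + C) = 6 + C + 2*C**2)
p(K) = -70 + 7*K**2/3 + 238*K/3 (p(K) = 7*((K**2 + (6 - 4 + 2*(-4)**2)*K) - 30)/3 = 7*((K**2 + (6 - 4 + 2*16)*K) - 30)/3 = 7*((K**2 + (6 - 4 + 32)*K) - 30)/3 = 7*((K**2 + 34*K) - 30)/3 = 7*(-30 + K**2 + 34*K)/3 = -70 + 7*K**2/3 + 238*K/3)
p(2017) - m(-950, 237) = (-70 + (7/3)*2017**2 + (238/3)*2017) - (-1)*(-950)/2 = (-70 + (7/3)*4068289 + 480046/3) - 1*475 = (-70 + 28478023/3 + 480046/3) - 475 = 28957859/3 - 475 = 28956434/3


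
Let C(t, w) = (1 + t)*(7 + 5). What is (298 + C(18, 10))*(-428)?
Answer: -225128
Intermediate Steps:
C(t, w) = 12 + 12*t (C(t, w) = (1 + t)*12 = 12 + 12*t)
(298 + C(18, 10))*(-428) = (298 + (12 + 12*18))*(-428) = (298 + (12 + 216))*(-428) = (298 + 228)*(-428) = 526*(-428) = -225128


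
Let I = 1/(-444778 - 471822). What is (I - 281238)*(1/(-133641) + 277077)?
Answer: -2386349532605003933039/30623835150 ≈ -7.7925e+10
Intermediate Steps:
I = -1/916600 (I = 1/(-916600) = -1/916600 ≈ -1.0910e-6)
(I - 281238)*(1/(-133641) + 277077) = (-1/916600 - 281238)*(1/(-133641) + 277077) = -257782750801*(-1/133641 + 277077)/916600 = -257782750801/916600*37028847356/133641 = -2386349532605003933039/30623835150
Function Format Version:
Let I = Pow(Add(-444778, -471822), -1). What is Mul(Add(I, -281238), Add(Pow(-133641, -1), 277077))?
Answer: Rational(-2386349532605003933039, 30623835150) ≈ -7.7925e+10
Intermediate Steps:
I = Rational(-1, 916600) (I = Pow(-916600, -1) = Rational(-1, 916600) ≈ -1.0910e-6)
Mul(Add(I, -281238), Add(Pow(-133641, -1), 277077)) = Mul(Add(Rational(-1, 916600), -281238), Add(Pow(-133641, -1), 277077)) = Mul(Rational(-257782750801, 916600), Add(Rational(-1, 133641), 277077)) = Mul(Rational(-257782750801, 916600), Rational(37028847356, 133641)) = Rational(-2386349532605003933039, 30623835150)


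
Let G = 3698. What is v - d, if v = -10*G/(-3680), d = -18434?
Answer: 3393705/184 ≈ 18444.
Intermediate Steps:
v = 1849/184 (v = -36980/(-3680) = -36980*(-1)/3680 = -10*(-1849/1840) = 1849/184 ≈ 10.049)
v - d = 1849/184 - 1*(-18434) = 1849/184 + 18434 = 3393705/184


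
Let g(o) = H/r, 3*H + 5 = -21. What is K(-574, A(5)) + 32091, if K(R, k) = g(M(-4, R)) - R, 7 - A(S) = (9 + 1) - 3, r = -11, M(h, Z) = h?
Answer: 1077971/33 ≈ 32666.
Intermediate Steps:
H = -26/3 (H = -5/3 + (⅓)*(-21) = -5/3 - 7 = -26/3 ≈ -8.6667)
A(S) = 0 (A(S) = 7 - ((9 + 1) - 3) = 7 - (10 - 3) = 7 - 1*7 = 7 - 7 = 0)
g(o) = 26/33 (g(o) = -26/3/(-11) = -26/3*(-1/11) = 26/33)
K(R, k) = 26/33 - R
K(-574, A(5)) + 32091 = (26/33 - 1*(-574)) + 32091 = (26/33 + 574) + 32091 = 18968/33 + 32091 = 1077971/33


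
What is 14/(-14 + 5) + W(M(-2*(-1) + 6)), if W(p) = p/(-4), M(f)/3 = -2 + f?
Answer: -109/18 ≈ -6.0556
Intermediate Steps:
M(f) = -6 + 3*f (M(f) = 3*(-2 + f) = -6 + 3*f)
W(p) = -p/4 (W(p) = p*(-1/4) = -p/4)
14/(-14 + 5) + W(M(-2*(-1) + 6)) = 14/(-14 + 5) - (-6 + 3*(-2*(-1) + 6))/4 = 14/(-9) - (-6 + 3*(2 + 6))/4 = -1/9*14 - (-6 + 3*8)/4 = -14/9 - (-6 + 24)/4 = -14/9 - 1/4*18 = -14/9 - 9/2 = -109/18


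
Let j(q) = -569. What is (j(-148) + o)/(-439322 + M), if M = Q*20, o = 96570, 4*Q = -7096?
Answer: -96001/474802 ≈ -0.20219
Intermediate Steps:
Q = -1774 (Q = (¼)*(-7096) = -1774)
M = -35480 (M = -1774*20 = -35480)
(j(-148) + o)/(-439322 + M) = (-569 + 96570)/(-439322 - 35480) = 96001/(-474802) = 96001*(-1/474802) = -96001/474802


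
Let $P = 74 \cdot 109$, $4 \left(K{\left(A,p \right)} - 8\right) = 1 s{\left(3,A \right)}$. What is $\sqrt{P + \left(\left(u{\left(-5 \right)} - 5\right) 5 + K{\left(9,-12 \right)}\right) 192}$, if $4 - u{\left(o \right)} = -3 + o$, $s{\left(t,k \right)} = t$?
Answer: $\sqrt{16466} \approx 128.32$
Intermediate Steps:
$u{\left(o \right)} = 7 - o$ ($u{\left(o \right)} = 4 - \left(-3 + o\right) = 7 - o$)
$K{\left(A,p \right)} = \frac{35}{4}$ ($K{\left(A,p \right)} = 8 + \frac{1 \cdot 3}{4} = 8 + \frac{1}{4} \cdot 3 = 8 + \frac{3}{4} = \frac{35}{4}$)
$P = 8066$
$\sqrt{P + \left(\left(u{\left(-5 \right)} - 5\right) 5 + K{\left(9,-12 \right)}\right) 192} = \sqrt{8066 + \left(\left(\left(7 - -5\right) - 5\right) 5 + \frac{35}{4}\right) 192} = \sqrt{8066 + \left(\left(\left(7 + 5\right) - 5\right) 5 + \frac{35}{4}\right) 192} = \sqrt{8066 + \left(\left(12 - 5\right) 5 + \frac{35}{4}\right) 192} = \sqrt{8066 + \left(7 \cdot 5 + \frac{35}{4}\right) 192} = \sqrt{8066 + \left(35 + \frac{35}{4}\right) 192} = \sqrt{8066 + \frac{175}{4} \cdot 192} = \sqrt{8066 + 8400} = \sqrt{16466}$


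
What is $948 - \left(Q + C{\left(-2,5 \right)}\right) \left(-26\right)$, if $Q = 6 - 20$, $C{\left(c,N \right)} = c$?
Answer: $532$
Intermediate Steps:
$Q = -14$ ($Q = 6 - 20 = -14$)
$948 - \left(Q + C{\left(-2,5 \right)}\right) \left(-26\right) = 948 - \left(-14 - 2\right) \left(-26\right) = 948 - \left(-16\right) \left(-26\right) = 948 - 416 = 532$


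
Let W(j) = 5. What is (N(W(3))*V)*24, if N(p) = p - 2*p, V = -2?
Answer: 240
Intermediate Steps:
N(p) = -p (N(p) = p - 2*p = -p)
(N(W(3))*V)*24 = (-1*5*(-2))*24 = -5*(-2)*24 = 10*24 = 240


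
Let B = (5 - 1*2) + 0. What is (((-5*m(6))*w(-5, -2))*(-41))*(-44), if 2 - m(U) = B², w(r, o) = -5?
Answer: -315700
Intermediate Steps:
B = 3 (B = (5 - 2) + 0 = 3 + 0 = 3)
m(U) = -7 (m(U) = 2 - 1*3² = 2 - 1*9 = 2 - 9 = -7)
(((-5*m(6))*w(-5, -2))*(-41))*(-44) = ((-5*(-7)*(-5))*(-41))*(-44) = ((35*(-5))*(-41))*(-44) = -175*(-41)*(-44) = 7175*(-44) = -315700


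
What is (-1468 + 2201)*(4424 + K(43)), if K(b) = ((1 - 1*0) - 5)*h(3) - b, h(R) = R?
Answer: 3202477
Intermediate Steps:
K(b) = -12 - b (K(b) = ((1 - 1*0) - 5)*3 - b = ((1 + 0) - 5)*3 - b = (1 - 5)*3 - b = -4*3 - b = -12 - b)
(-1468 + 2201)*(4424 + K(43)) = (-1468 + 2201)*(4424 + (-12 - 1*43)) = 733*(4424 + (-12 - 43)) = 733*(4424 - 55) = 733*4369 = 3202477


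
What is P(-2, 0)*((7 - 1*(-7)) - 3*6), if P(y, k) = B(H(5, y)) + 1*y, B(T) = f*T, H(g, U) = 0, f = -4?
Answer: 8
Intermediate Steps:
B(T) = -4*T
P(y, k) = y (P(y, k) = -4*0 + 1*y = 0 + y = y)
P(-2, 0)*((7 - 1*(-7)) - 3*6) = -2*((7 - 1*(-7)) - 3*6) = -2*((7 + 7) - 18) = -2*(14 - 18) = -2*(-4) = 8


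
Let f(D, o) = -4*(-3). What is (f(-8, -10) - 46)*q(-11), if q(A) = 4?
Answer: -136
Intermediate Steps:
f(D, o) = 12
(f(-8, -10) - 46)*q(-11) = (12 - 46)*4 = -34*4 = -136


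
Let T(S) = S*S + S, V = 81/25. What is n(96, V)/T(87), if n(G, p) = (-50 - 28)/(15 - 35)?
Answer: 13/25520 ≈ 0.00050940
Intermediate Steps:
V = 81/25 (V = 81*(1/25) = 81/25 ≈ 3.2400)
T(S) = S + S² (T(S) = S² + S = S + S²)
n(G, p) = 39/10 (n(G, p) = -78/(-20) = -78*(-1/20) = 39/10)
n(96, V)/T(87) = 39/(10*((87*(1 + 87)))) = 39/(10*((87*88))) = (39/10)/7656 = (39/10)*(1/7656) = 13/25520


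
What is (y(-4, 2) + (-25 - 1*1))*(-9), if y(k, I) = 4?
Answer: 198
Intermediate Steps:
(y(-4, 2) + (-25 - 1*1))*(-9) = (4 + (-25 - 1*1))*(-9) = (4 + (-25 - 1))*(-9) = (4 - 26)*(-9) = -22*(-9) = 198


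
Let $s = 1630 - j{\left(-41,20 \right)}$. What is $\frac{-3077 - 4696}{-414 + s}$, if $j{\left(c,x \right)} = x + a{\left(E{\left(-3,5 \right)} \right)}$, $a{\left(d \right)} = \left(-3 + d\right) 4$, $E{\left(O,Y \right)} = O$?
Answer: $- \frac{7773}{1220} \approx -6.3713$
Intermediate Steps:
$a{\left(d \right)} = -12 + 4 d$
$j{\left(c,x \right)} = -24 + x$ ($j{\left(c,x \right)} = x + \left(-12 + 4 \left(-3\right)\right) = x - 24 = -24 + x$)
$s = 1634$ ($s = 1630 - \left(-24 + 20\right) = 1630 - -4 = 1630 + 4 = 1634$)
$\frac{-3077 - 4696}{-414 + s} = \frac{-3077 - 4696}{-414 + 1634} = - \frac{7773}{1220}$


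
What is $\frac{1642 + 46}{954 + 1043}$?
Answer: $\frac{1688}{1997} \approx 0.84527$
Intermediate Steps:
$\frac{1642 + 46}{954 + 1043} = \frac{1688}{1997}$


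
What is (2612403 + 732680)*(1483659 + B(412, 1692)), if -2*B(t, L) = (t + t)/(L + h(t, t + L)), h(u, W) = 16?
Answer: 302740663200010/61 ≈ 4.9630e+12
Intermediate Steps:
B(t, L) = -t/(16 + L) (B(t, L) = -(t + t)/(2*(L + 16)) = -2*t/(2*(16 + L)) = -t/(16 + L))
(2612403 + 732680)*(1483659 + B(412, 1692)) = (2612403 + 732680)*(1483659 - 1*412/(16 + 1692)) = 3345083*(1483659 - 1*412/1708) = 3345083*(1483659 - 1*412*1/1708) = 3345083*(1483659 - 103/427) = 3345083*(633522290/427) = 302740663200010/61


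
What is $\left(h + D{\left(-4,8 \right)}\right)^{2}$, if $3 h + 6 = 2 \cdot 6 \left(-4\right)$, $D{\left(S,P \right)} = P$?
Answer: $100$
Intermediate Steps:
$h = -18$ ($h = -2 + \frac{2 \cdot 6 \left(-4\right)}{3} = -2 + \frac{12 \left(-4\right)}{3} = -2 + \frac{1}{3} \left(-48\right) = -2 - 16 = -18$)
$\left(h + D{\left(-4,8 \right)}\right)^{2} = \left(-18 + 8\right)^{2} = \left(-10\right)^{2} = 100$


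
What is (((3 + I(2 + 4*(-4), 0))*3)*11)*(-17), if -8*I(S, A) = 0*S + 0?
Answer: -1683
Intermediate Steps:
I(S, A) = 0 (I(S, A) = -(0*S + 0)/8 = -(0 + 0)/8 = -⅛*0 = 0)
(((3 + I(2 + 4*(-4), 0))*3)*11)*(-17) = (((3 + 0)*3)*11)*(-17) = ((3*3)*11)*(-17) = (9*11)*(-17) = 99*(-17) = -1683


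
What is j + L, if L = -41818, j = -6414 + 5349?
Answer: -42883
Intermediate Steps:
j = -1065
j + L = -1065 - 41818 = -42883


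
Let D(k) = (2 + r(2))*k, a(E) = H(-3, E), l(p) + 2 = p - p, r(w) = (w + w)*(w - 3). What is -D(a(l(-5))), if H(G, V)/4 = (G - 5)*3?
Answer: -192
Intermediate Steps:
r(w) = 2*w*(-3 + w) (r(w) = (2*w)*(-3 + w) = 2*w*(-3 + w))
l(p) = -2 (l(p) = -2 + (p - p) = -2 + 0 = -2)
H(G, V) = -60 + 12*G (H(G, V) = 4*((G - 5)*3) = 4*((-5 + G)*3) = 4*(-15 + 3*G) = -60 + 12*G)
a(E) = -96 (a(E) = -60 + 12*(-3) = -60 - 36 = -96)
D(k) = -2*k (D(k) = (2 + 2*2*(-3 + 2))*k = (2 + 2*2*(-1))*k = (2 - 4)*k = -2*k)
-D(a(l(-5))) = -(-2)*(-96) = -1*192 = -192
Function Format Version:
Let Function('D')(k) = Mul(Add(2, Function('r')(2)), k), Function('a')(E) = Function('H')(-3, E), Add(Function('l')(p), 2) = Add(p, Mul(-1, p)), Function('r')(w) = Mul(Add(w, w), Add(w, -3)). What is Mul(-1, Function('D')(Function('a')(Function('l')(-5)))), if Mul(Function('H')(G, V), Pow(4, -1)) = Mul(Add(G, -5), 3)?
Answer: -192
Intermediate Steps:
Function('r')(w) = Mul(2, w, Add(-3, w)) (Function('r')(w) = Mul(Mul(2, w), Add(-3, w)) = Mul(2, w, Add(-3, w)))
Function('l')(p) = -2 (Function('l')(p) = Add(-2, Add(p, Mul(-1, p))) = Add(-2, 0) = -2)
Function('H')(G, V) = Add(-60, Mul(12, G)) (Function('H')(G, V) = Mul(4, Mul(Add(G, -5), 3)) = Mul(4, Mul(Add(-5, G), 3)) = Mul(4, Add(-15, Mul(3, G))) = Add(-60, Mul(12, G)))
Function('a')(E) = -96 (Function('a')(E) = Add(-60, Mul(12, -3)) = Add(-60, -36) = -96)
Function('D')(k) = Mul(-2, k) (Function('D')(k) = Mul(Add(2, Mul(2, 2, Add(-3, 2))), k) = Mul(Add(2, Mul(2, 2, -1)), k) = Mul(Add(2, -4), k) = Mul(-2, k))
Mul(-1, Function('D')(Function('a')(Function('l')(-5)))) = Mul(-1, Mul(-2, -96)) = Mul(-1, 192) = -192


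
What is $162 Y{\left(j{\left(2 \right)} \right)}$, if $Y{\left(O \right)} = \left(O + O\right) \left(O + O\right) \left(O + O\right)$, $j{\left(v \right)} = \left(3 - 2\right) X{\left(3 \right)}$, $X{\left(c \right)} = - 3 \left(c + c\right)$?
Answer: $-7558272$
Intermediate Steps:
$X{\left(c \right)} = - 6 c$ ($X{\left(c \right)} = - 3 \cdot 2 c = - 6 c$)
$j{\left(v \right)} = -18$ ($j{\left(v \right)} = \left(3 - 2\right) \left(\left(-6\right) 3\right) = 1 \left(-18\right) = -18$)
$Y{\left(O \right)} = 8 O^{3}$ ($Y{\left(O \right)} = 2 O 2 O 2 O = 4 O^{2} \cdot 2 O = 8 O^{3}$)
$162 Y{\left(j{\left(2 \right)} \right)} = 162 \cdot 8 \left(-18\right)^{3} = 162 \cdot 8 \left(-5832\right) = 162 \left(-46656\right) = -7558272$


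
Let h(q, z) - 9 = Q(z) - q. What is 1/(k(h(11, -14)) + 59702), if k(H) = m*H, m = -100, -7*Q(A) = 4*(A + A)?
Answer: 1/58302 ≈ 1.7152e-5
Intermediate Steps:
Q(A) = -8*A/7 (Q(A) = -4*(A + A)/7 = -4*2*A/7 = -8*A/7)
h(q, z) = 9 - q - 8*z/7 (h(q, z) = 9 + (-8*z/7 - q) = 9 + (-q - 8*z/7) = 9 - q - 8*z/7)
k(H) = -100*H
1/(k(h(11, -14)) + 59702) = 1/(-100*(9 - 1*11 - 8/7*(-14)) + 59702) = 1/(-100*(9 - 11 + 16) + 59702) = 1/(-100*14 + 59702) = 1/(-1400 + 59702) = 1/58302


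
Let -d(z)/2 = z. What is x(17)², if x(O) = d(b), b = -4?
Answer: 64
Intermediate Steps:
d(z) = -2*z
x(O) = 8 (x(O) = -2*(-4) = 8)
x(17)² = 8² = 64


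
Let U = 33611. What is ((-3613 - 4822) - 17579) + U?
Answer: 7597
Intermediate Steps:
((-3613 - 4822) - 17579) + U = ((-3613 - 4822) - 17579) + 33611 = (-8435 - 17579) + 33611 = -26014 + 33611 = 7597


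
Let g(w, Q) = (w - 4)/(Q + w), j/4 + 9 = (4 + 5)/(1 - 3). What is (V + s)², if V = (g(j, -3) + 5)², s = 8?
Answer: 20632736881/10556001 ≈ 1954.6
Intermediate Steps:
j = -54 (j = -36 + 4*((4 + 5)/(1 - 3)) = -36 + 4*(9/(-2)) = -36 + 4*(9*(-½)) = -36 + 4*(-9/2) = -36 - 18 = -54)
g(w, Q) = (-4 + w)/(Q + w)
V = 117649/3249 (V = ((-4 - 54)/(-3 - 54) + 5)² = (-58/(-57) + 5)² = (-1/57*(-58) + 5)² = (58/57 + 5)² = (343/57)² = 117649/3249 ≈ 36.211)
(V + s)² = (117649/3249 + 8)² = (143641/3249)² = 20632736881/10556001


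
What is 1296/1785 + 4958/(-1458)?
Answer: -1160077/433755 ≈ -2.6745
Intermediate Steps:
1296/1785 + 4958/(-1458) = 1296*(1/1785) + 4958*(-1/1458) = 432/595 - 2479/729 = -1160077/433755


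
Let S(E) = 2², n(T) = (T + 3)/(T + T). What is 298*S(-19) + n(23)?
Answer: 27429/23 ≈ 1192.6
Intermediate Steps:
n(T) = (3 + T)/(2*T) (n(T) = (3 + T)/((2*T)) = (3 + T)*(1/(2*T)) = (3 + T)/(2*T))
S(E) = 4
298*S(-19) + n(23) = 298*4 + (½)*(3 + 23)/23 = 1192 + (½)*(1/23)*26 = 1192 + 13/23 = 27429/23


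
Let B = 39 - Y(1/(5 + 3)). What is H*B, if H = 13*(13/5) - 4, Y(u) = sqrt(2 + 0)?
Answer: 5811/5 - 149*sqrt(2)/5 ≈ 1120.1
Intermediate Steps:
Y(u) = sqrt(2)
H = 149/5 (H = 13*(13*(1/5)) - 4 = 13*(13/5) - 4 = 169/5 - 4 = 149/5 ≈ 29.800)
B = 39 - sqrt(2) ≈ 37.586
H*B = 149*(39 - sqrt(2))/5 = 5811/5 - 149*sqrt(2)/5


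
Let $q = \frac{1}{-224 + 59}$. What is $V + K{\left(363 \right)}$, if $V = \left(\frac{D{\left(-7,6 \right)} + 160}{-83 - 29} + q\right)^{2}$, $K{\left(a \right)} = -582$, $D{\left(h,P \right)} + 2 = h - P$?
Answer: $- \frac{198181275431}{341510400} \approx -580.31$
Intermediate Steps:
$D{\left(h,P \right)} = -2 + h - P$ ($D{\left(h,P \right)} = -2 - \left(P - h\right) = -2 + h - P$)
$q = - \frac{1}{165}$ ($q = \frac{1}{-165} = - \frac{1}{165} \approx -0.0060606$)
$V = \frac{577777369}{341510400}$ ($V = \left(\frac{\left(-2 - 7 - 6\right) + 160}{-83 - 29} - \frac{1}{165}\right)^{2} = \left(\frac{\left(-2 - 7 - 6\right) + 160}{-112} - \frac{1}{165}\right)^{2} = \left(\left(-15 + 160\right) \left(- \frac{1}{112}\right) - \frac{1}{165}\right)^{2} = \left(145 \left(- \frac{1}{112}\right) - \frac{1}{165}\right)^{2} = \left(- \frac{145}{112} - \frac{1}{165}\right)^{2} = \left(- \frac{24037}{18480}\right)^{2} = \frac{577777369}{341510400} \approx 1.6918$)
$V + K{\left(363 \right)} = \frac{577777369}{341510400} - 582 = - \frac{198181275431}{341510400}$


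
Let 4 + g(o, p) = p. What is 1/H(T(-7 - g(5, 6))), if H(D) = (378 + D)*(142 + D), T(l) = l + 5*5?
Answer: 1/62252 ≈ 1.6064e-5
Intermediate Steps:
g(o, p) = -4 + p
T(l) = 25 + l (T(l) = l + 25 = 25 + l)
H(D) = (142 + D)*(378 + D)
1/H(T(-7 - g(5, 6))) = 1/(53676 + (25 + (-7 - (-4 + 6)))² + 520*(25 + (-7 - (-4 + 6)))) = 1/(53676 + (25 + (-7 - 1*2))² + 520*(25 + (-7 - 1*2))) = 1/(53676 + (25 + (-7 - 2))² + 520*(25 + (-7 - 2))) = 1/(53676 + (25 - 9)² + 520*(25 - 9)) = 1/(53676 + 16² + 520*16) = 1/(53676 + 256 + 8320) = 1/62252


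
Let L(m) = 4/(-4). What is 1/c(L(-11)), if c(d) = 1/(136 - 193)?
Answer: -57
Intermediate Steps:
L(m) = -1 (L(m) = 4*(-¼) = -1)
c(d) = -1/57 (c(d) = 1/(-57) = -1/57)
1/c(L(-11)) = 1/(-1/57) = -57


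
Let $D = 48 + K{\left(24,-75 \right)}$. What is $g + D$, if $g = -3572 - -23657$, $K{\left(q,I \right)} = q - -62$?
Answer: $20219$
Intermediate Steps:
$K{\left(q,I \right)} = 62 + q$ ($K{\left(q,I \right)} = q + 62 = 62 + q$)
$g = 20085$ ($g = -3572 + 23657 = 20085$)
$D = 134$ ($D = 48 + \left(62 + 24\right) = 48 + 86 = 134$)
$g + D = 20085 + 134 = 20219$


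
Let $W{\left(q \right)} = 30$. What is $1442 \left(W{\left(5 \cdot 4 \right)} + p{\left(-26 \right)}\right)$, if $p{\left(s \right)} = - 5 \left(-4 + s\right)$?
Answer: $259560$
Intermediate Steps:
$p{\left(s \right)} = 20 - 5 s$
$1442 \left(W{\left(5 \cdot 4 \right)} + p{\left(-26 \right)}\right) = 1442 \left(30 + \left(20 - -130\right)\right) = 1442 \left(30 + \left(20 + 130\right)\right) = 1442 \left(30 + 150\right) = 1442 \cdot 180 = 259560$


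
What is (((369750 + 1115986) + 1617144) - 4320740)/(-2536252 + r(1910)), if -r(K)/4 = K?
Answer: 304465/635973 ≈ 0.47874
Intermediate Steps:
r(K) = -4*K
(((369750 + 1115986) + 1617144) - 4320740)/(-2536252 + r(1910)) = (((369750 + 1115986) + 1617144) - 4320740)/(-2536252 - 4*1910) = ((1485736 + 1617144) - 4320740)/(-2536252 - 7640) = (3102880 - 4320740)/(-2543892) = -1217860*(-1/2543892) = 304465/635973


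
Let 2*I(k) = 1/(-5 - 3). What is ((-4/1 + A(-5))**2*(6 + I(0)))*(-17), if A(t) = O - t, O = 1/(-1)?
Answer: 0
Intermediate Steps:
I(k) = -1/16 (I(k) = 1/(2*(-5 - 3)) = (1/2)/(-8) = (1/2)*(-1/8) = -1/16)
O = -1
A(t) = -1 - t
((-4/1 + A(-5))**2*(6 + I(0)))*(-17) = ((-4/1 + (-1 - 1*(-5)))**2*(6 - 1/16))*(-17) = ((-4*1 + (-1 + 5))**2*(95/16))*(-17) = ((-4 + 4)**2*(95/16))*(-17) = (0**2*(95/16))*(-17) = (0*(95/16))*(-17) = 0*(-17) = 0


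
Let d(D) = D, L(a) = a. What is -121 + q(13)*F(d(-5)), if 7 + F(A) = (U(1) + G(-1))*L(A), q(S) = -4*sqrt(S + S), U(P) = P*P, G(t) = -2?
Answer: -121 + 8*sqrt(26) ≈ -80.208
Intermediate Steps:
U(P) = P**2
q(S) = -4*sqrt(2)*sqrt(S)
F(A) = -7 - A (F(A) = -7 + (1**2 - 2)*A = -7 + (1 - 2)*A = -7 - A)
-121 + q(13)*F(d(-5)) = -121 + (-4*sqrt(2)*sqrt(13))*(-7 - 1*(-5)) = -121 + (-4*sqrt(26))*(-7 + 5) = -121 - 4*sqrt(26)*(-2) = -121 + 8*sqrt(26)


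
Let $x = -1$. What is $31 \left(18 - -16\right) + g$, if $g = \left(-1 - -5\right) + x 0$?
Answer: $1058$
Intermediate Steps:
$g = 4$ ($g = \left(-1 - -5\right) - 0 = \left(-1 + 5\right) + 0 = 4 + 0 = 4$)
$31 \left(18 - -16\right) + g = 31 \left(18 - -16\right) + 4 = 31 \left(18 + 16\right) + 4 = 31 \cdot 34 + 4 = 1054 + 4 = 1058$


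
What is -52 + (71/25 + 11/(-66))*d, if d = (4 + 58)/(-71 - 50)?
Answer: -484331/9075 ≈ -53.370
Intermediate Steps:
d = -62/121 (d = 62/(-121) = 62*(-1/121) = -62/121 ≈ -0.51240)
-52 + (71/25 + 11/(-66))*d = -52 + (71/25 + 11/(-66))*(-62/121) = -52 + (71*(1/25) + 11*(-1/66))*(-62/121) = -52 + (71/25 - ⅙)*(-62/121) = -52 + (401/150)*(-62/121) = -52 - 12431/9075 = -484331/9075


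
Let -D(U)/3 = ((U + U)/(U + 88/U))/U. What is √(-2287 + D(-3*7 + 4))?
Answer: I*√325010569/377 ≈ 47.82*I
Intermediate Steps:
D(U) = -6/(U + 88/U) (D(U) = -3*(U + U)/(U + 88/U)/U = -3*(2*U)/(U + 88/U)/U = -3*2*U/(U + 88/U)/U = -6/(U + 88/U))
√(-2287 + D(-3*7 + 4)) = √(-2287 - 6*(-3*7 + 4)/(88 + (-3*7 + 4)²)) = √(-2287 - 6*(-21 + 4)/(88 + (-21 + 4)²)) = √(-2287 - 6*(-17)/(88 + (-17)²)) = √(-2287 - 6*(-17)/(88 + 289)) = √(-2287 - 6*(-17)/377) = √(-2287 - 6*(-17)*1/377) = √(-2287 + 102/377) = √(-862097/377) = I*√325010569/377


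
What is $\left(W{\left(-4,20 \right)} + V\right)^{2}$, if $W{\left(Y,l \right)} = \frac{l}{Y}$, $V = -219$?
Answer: $50176$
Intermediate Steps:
$\left(W{\left(-4,20 \right)} + V\right)^{2} = \left(\frac{20}{-4} - 219\right)^{2} = \left(20 \left(- \frac{1}{4}\right) - 219\right)^{2} = \left(-5 - 219\right)^{2} = \left(-224\right)^{2} = 50176$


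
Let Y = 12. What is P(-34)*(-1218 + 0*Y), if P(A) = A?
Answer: 41412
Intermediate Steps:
P(-34)*(-1218 + 0*Y) = -34*(-1218 + 0*12) = -34*(-1218 + 0) = -34*(-1218) = 41412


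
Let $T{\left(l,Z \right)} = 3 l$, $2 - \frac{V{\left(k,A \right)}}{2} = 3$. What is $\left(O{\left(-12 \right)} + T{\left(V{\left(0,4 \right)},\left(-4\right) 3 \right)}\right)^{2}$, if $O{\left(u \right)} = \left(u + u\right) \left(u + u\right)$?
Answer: $324900$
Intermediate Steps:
$O{\left(u \right)} = 4 u^{2}$ ($O{\left(u \right)} = 2 u 2 u = 4 u^{2}$)
$V{\left(k,A \right)} = -2$ ($V{\left(k,A \right)} = 4 - 6 = -2$)
$\left(O{\left(-12 \right)} + T{\left(V{\left(0,4 \right)},\left(-4\right) 3 \right)}\right)^{2} = \left(4 \left(-12\right)^{2} + 3 \left(-2\right)\right)^{2} = \left(4 \cdot 144 - 6\right)^{2} = \left(576 - 6\right)^{2} = 570^{2} = 324900$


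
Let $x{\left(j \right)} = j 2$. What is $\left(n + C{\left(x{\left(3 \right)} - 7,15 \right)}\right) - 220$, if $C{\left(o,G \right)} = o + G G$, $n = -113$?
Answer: $-109$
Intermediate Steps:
$x{\left(j \right)} = 2 j$
$C{\left(o,G \right)} = o + G^{2}$
$\left(n + C{\left(x{\left(3 \right)} - 7,15 \right)}\right) - 220 = \left(-113 + \left(\left(2 \cdot 3 - 7\right) + 15^{2}\right)\right) - 220 = \left(-113 + \left(\left(6 - 7\right) + 225\right)\right) - 220 = \left(-113 + \left(-1 + 225\right)\right) - 220 = \left(-113 + 224\right) - 220 = 111 - 220 = -109$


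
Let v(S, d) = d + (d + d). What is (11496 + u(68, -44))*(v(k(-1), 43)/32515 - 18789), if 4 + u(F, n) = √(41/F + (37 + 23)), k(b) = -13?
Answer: -7020740975352/32515 - 17968359*√70057/32515 ≈ -2.1607e+8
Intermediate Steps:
v(S, d) = 3*d (v(S, d) = d + 2*d = 3*d)
u(F, n) = -4 + √(60 + 41/F) (u(F, n) = -4 + √(41/F + (37 + 23)) = -4 + √(41/F + 60) = -4 + √(60 + 41/F))
(11496 + u(68, -44))*(v(k(-1), 43)/32515 - 18789) = (11496 + (-4 + √(60 + 41/68)))*((3*43)/32515 - 18789) = (11496 + (-4 + √(60 + 41*(1/68))))*(129*(1/32515) - 18789) = (11496 + (-4 + √(60 + 41/68)))*(129/32515 - 18789) = (11496 + (-4 + √(4121/68)))*(-610924206/32515) = (11496 + (-4 + √70057/34))*(-610924206/32515) = (11492 + √70057/34)*(-610924206/32515) = -7020740975352/32515 - 17968359*√70057/32515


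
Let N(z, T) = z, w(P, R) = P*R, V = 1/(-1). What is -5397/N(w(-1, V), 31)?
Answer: -5397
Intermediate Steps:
V = -1
-5397/N(w(-1, V), 31) = -5397/((-1*(-1))) = -5397/1 = -5397*1 = -5397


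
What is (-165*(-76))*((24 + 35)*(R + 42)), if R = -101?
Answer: -43651740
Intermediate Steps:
(-165*(-76))*((24 + 35)*(R + 42)) = (-165*(-76))*((24 + 35)*(-101 + 42)) = 12540*(59*(-59)) = 12540*(-3481) = -43651740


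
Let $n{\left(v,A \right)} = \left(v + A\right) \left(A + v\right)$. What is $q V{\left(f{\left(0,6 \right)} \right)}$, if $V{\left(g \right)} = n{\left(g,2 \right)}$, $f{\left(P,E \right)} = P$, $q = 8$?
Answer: $32$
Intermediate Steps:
$n{\left(v,A \right)} = \left(A + v\right)^{2}$ ($n{\left(v,A \right)} = \left(A + v\right) \left(A + v\right) = \left(A + v\right)^{2}$)
$V{\left(g \right)} = \left(2 + g\right)^{2}$
$q V{\left(f{\left(0,6 \right)} \right)} = 8 \left(2 + 0\right)^{2} = 8 \cdot 2^{2} = 8 \cdot 4 = 32$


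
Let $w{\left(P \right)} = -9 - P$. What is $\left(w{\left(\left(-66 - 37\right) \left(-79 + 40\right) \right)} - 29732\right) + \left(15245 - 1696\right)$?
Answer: $-20209$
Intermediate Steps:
$\left(w{\left(\left(-66 - 37\right) \left(-79 + 40\right) \right)} - 29732\right) + \left(15245 - 1696\right) = \left(\left(-9 - \left(-66 - 37\right) \left(-79 + 40\right)\right) - 29732\right) + \left(15245 - 1696\right) = \left(\left(-9 - \left(-103\right) \left(-39\right)\right) - 29732\right) + 13549 = \left(\left(-9 - 4017\right) - 29732\right) + 13549 = \left(-4026 - 29732\right) + 13549 = -33758 + 13549 = -20209$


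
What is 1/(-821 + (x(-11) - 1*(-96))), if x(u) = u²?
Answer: -1/604 ≈ -0.0016556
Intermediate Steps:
1/(-821 + (x(-11) - 1*(-96))) = 1/(-821 + ((-11)² - 1*(-96))) = 1/(-821 + (121 + 96)) = 1/(-821 + 217) = 1/(-604) = -1/604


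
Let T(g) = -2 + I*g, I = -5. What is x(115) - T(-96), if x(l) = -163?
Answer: -641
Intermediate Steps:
T(g) = -2 - 5*g
x(115) - T(-96) = -163 - (-2 - 5*(-96)) = -163 - (-2 + 480) = -163 - 1*478 = -163 - 478 = -641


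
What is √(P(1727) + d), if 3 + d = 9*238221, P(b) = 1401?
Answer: √2145387 ≈ 1464.7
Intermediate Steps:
d = 2143986 (d = -3 + 9*238221 = -3 + 2143989 = 2143986)
√(P(1727) + d) = √(1401 + 2143986) = √2145387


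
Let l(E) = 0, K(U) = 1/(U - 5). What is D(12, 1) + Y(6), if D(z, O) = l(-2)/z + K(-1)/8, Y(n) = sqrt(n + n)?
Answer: -1/48 + 2*sqrt(3) ≈ 3.4433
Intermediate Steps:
K(U) = 1/(-5 + U)
Y(n) = sqrt(2)*sqrt(n) (Y(n) = sqrt(2*n) = sqrt(2)*sqrt(n))
D(z, O) = -1/48 (D(z, O) = 0/z + 1/(-5 - 1*8) = 0 + (1/8)/(-6) = 0 - 1/6*1/8 = 0 - 1/48 = -1/48)
D(12, 1) + Y(6) = -1/48 + sqrt(2)*sqrt(6) = -1/48 + 2*sqrt(3)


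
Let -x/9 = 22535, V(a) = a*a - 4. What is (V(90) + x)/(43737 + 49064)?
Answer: -194719/92801 ≈ -2.0982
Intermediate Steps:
V(a) = -4 + a² (V(a) = a² - 4 = -4 + a²)
x = -202815 (x = -9*22535 = -202815)
(V(90) + x)/(43737 + 49064) = ((-4 + 90²) - 202815)/(43737 + 49064) = ((-4 + 8100) - 202815)/92801 = (8096 - 202815)*(1/92801) = -194719*1/92801 = -194719/92801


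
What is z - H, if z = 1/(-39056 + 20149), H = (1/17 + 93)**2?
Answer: -47319002957/5464123 ≈ -8659.9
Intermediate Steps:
H = 2502724/289 (H = (1/17 + 93)**2 = (1582/17)**2 = 2502724/289 ≈ 8659.9)
z = -1/18907 (z = 1/(-18907) = -1/18907 ≈ -5.2890e-5)
z - H = -1/18907 - 1*2502724/289 = -1/18907 - 2502724/289 = -47319002957/5464123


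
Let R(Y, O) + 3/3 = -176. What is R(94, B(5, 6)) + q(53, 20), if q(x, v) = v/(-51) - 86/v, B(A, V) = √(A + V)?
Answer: -92663/510 ≈ -181.69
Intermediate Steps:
R(Y, O) = -177 (R(Y, O) = -1 - 176 = -177)
q(x, v) = -86/v - v/51 (q(x, v) = v*(-1/51) - 86/v = -v/51 - 86/v = -86/v - v/51)
R(94, B(5, 6)) + q(53, 20) = -177 + (-86/20 - 1/51*20) = -177 + (-86*1/20 - 20/51) = -177 + (-43/10 - 20/51) = -177 - 2393/510 = -92663/510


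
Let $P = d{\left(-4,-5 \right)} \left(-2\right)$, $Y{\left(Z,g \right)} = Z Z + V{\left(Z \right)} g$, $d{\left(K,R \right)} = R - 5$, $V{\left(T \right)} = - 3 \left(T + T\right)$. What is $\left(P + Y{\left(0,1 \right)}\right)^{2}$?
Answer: $400$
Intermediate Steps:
$V{\left(T \right)} = - 6 T$ ($V{\left(T \right)} = - 3 \cdot 2 T = - 6 T$)
$d{\left(K,R \right)} = -5 + R$
$Y{\left(Z,g \right)} = Z^{2} - 6 Z g$ ($Y{\left(Z,g \right)} = Z Z + - 6 Z g = Z^{2} - 6 Z g$)
$P = 20$ ($P = \left(-5 - 5\right) \left(-2\right) = \left(-10\right) \left(-2\right) = 20$)
$\left(P + Y{\left(0,1 \right)}\right)^{2} = \left(20 + 0 \left(0 - 6\right)\right)^{2} = \left(20 + 0 \left(-6\right)\right)^{2} = \left(20 + 0\right)^{2} = 20^{2} = 400$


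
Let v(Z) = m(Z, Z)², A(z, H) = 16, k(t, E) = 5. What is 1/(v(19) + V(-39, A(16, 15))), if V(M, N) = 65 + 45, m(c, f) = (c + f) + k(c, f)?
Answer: 1/1959 ≈ 0.00051046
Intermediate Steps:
m(c, f) = 5 + c + f (m(c, f) = (c + f) + 5 = 5 + c + f)
V(M, N) = 110
v(Z) = (5 + 2*Z)² (v(Z) = (5 + Z + Z)² = (5 + 2*Z)²)
1/(v(19) + V(-39, A(16, 15))) = 1/((5 + 2*19)² + 110) = 1/((5 + 38)² + 110) = 1/(43² + 110) = 1/(1849 + 110) = 1/1959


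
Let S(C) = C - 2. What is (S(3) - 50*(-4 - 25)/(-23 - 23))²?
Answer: 492804/529 ≈ 931.58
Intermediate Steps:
S(C) = -2 + C
(S(3) - 50*(-4 - 25)/(-23 - 23))² = ((-2 + 3) - 50*(-4 - 25)/(-23 - 23))² = (1 - 50/((-46/(-29))))² = (1 - 50/((-46*(-1/29))))² = (1 - 50/46/29)² = (1 - 50*29/46)² = (1 - 725/23)² = (-702/23)² = 492804/529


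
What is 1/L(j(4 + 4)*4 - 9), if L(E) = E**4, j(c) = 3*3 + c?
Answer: 1/12117361 ≈ 8.2526e-8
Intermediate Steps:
j(c) = 9 + c
1/L(j(4 + 4)*4 - 9) = 1/(((9 + (4 + 4))*4 - 9)**4) = 1/(((9 + 8)*4 - 9)**4) = 1/((17*4 - 9)**4) = 1/((68 - 9)**4) = 1/(59**4) = 1/12117361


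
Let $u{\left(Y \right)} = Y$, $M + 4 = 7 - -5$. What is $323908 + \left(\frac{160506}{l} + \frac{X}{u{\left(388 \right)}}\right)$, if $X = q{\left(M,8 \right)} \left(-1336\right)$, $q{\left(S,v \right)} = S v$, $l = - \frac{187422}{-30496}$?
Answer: $\frac{1059902409012}{3029989} \approx 3.498 \cdot 10^{5}$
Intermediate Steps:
$M = 8$ ($M = -4 + \left(7 - -5\right) = -4 + \left(7 + 5\right) = -4 + 12 = 8$)
$l = \frac{93711}{15248}$ ($l = \left(-187422\right) \left(- \frac{1}{30496}\right) = \frac{93711}{15248} \approx 6.1458$)
$X = -85504$ ($X = 8 \cdot 8 \left(-1336\right) = 64 \left(-1336\right) = -85504$)
$323908 + \left(\frac{160506}{l} + \frac{X}{u{\left(388 \right)}}\right) = 323908 + \left(\frac{160506}{\frac{93711}{15248}} - \frac{85504}{388}\right) = 323908 + \left(160506 \cdot \frac{15248}{93711} - \frac{21376}{97}\right) = 323908 + \left(\frac{815798496}{31237} - \frac{21376}{97}\right) = 323908 + \frac{78464732000}{3029989} = \frac{1059902409012}{3029989}$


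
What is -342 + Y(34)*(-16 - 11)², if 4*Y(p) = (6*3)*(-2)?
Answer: -6903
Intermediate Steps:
Y(p) = -9 (Y(p) = ((6*3)*(-2))/4 = (18*(-2))/4 = (¼)*(-36) = -9)
-342 + Y(34)*(-16 - 11)² = -342 - 9*(-16 - 11)² = -342 - 9*(-27)² = -342 - 9*729 = -342 - 6561 = -6903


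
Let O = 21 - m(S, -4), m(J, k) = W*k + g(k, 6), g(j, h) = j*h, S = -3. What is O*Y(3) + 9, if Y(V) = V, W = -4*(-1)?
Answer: 192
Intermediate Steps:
g(j, h) = h*j
W = 4
m(J, k) = 10*k (m(J, k) = 4*k + 6*k = 10*k)
O = 61 (O = 21 - 10*(-4) = 21 - 1*(-40) = 21 + 40 = 61)
O*Y(3) + 9 = 61*3 + 9 = 183 + 9 = 192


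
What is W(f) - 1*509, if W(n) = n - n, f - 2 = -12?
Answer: -509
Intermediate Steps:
f = -10 (f = 2 - 12 = -10)
W(n) = 0
W(f) - 1*509 = 0 - 1*509 = 0 - 509 = -509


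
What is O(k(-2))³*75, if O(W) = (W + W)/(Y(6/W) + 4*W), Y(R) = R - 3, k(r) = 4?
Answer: 307200/24389 ≈ 12.596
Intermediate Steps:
Y(R) = -3 + R
O(W) = 2*W/(-3 + 4*W + 6/W) (O(W) = (W + W)/((-3 + 6/W) + 4*W) = (2*W)/(-3 + 4*W + 6/W) = 2*W/(-3 + 4*W + 6/W))
O(k(-2))³*75 = (2*4²/(6 + 4*(-3 + 4*4)))³*75 = (2*16/(6 + 4*(-3 + 16)))³*75 = (2*16/(6 + 4*13))³*75 = (2*16/(6 + 52))³*75 = (2*16/58)³*75 = (2*16*(1/58))³*75 = (16/29)³*75 = (4096/24389)*75 = 307200/24389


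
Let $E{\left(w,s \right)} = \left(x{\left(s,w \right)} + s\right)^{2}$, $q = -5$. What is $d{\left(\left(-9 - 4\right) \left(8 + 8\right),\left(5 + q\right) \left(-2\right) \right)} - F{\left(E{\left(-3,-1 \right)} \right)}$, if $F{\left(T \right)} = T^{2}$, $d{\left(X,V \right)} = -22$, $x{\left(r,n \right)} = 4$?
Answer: $-103$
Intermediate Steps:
$E{\left(w,s \right)} = \left(4 + s\right)^{2}$
$d{\left(\left(-9 - 4\right) \left(8 + 8\right),\left(5 + q\right) \left(-2\right) \right)} - F{\left(E{\left(-3,-1 \right)} \right)} = -22 - \left(\left(4 - 1\right)^{2}\right)^{2} = -22 - \left(3^{2}\right)^{2} = -22 - 9^{2} = -22 - 81 = -103$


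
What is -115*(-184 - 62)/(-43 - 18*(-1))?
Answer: -5658/5 ≈ -1131.6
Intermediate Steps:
-115*(-184 - 62)/(-43 - 18*(-1)) = -(-28290)/(-43 + 18) = -(-28290)/(-25) = -(-28290)*(-1)/25 = -115*246/25 = -5658/5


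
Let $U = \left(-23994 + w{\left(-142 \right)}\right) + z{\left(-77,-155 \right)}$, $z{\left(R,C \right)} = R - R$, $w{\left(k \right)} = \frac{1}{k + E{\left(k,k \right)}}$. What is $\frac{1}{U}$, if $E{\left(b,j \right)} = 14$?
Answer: $- \frac{128}{3071233} \approx -4.1677 \cdot 10^{-5}$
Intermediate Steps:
$w{\left(k \right)} = \frac{1}{14 + k}$ ($w{\left(k \right)} = \frac{1}{k + 14} = \frac{1}{14 + k}$)
$z{\left(R,C \right)} = 0$
$U = - \frac{3071233}{128}$ ($U = \left(-23994 + \frac{1}{14 - 142}\right) + 0 = \left(-23994 + \frac{1}{-128}\right) + 0 = \left(-23994 - \frac{1}{128}\right) + 0 = - \frac{3071233}{128} + 0 = - \frac{3071233}{128} \approx -23994.0$)
$\frac{1}{U} = \frac{1}{- \frac{3071233}{128}} = - \frac{128}{3071233}$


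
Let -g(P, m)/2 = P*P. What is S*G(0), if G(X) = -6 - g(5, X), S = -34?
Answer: -1496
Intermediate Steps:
g(P, m) = -2*P² (g(P, m) = -2*P*P = -2*P²)
G(X) = 44 (G(X) = -6 - (-2)*5² = -6 - (-2)*25 = -6 - 1*(-50) = -6 + 50 = 44)
S*G(0) = -34*44 = -1496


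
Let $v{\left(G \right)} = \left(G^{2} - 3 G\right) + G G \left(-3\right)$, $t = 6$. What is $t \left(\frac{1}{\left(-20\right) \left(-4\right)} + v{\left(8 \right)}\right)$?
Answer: $- \frac{36477}{40} \approx -911.92$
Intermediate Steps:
$v{\left(G \right)} = - 3 G - 2 G^{2}$ ($v{\left(G \right)} = \left(G^{2} - 3 G\right) + G^{2} \left(-3\right) = \left(G^{2} - 3 G\right) - 3 G^{2} = - 3 G - 2 G^{2}$)
$t \left(\frac{1}{\left(-20\right) \left(-4\right)} + v{\left(8 \right)}\right) = 6 \left(\frac{1}{\left(-20\right) \left(-4\right)} - 8 \left(3 + 2 \cdot 8\right)\right) = 6 \left(\left(- \frac{1}{20}\right) \left(- \frac{1}{4}\right) - 8 \left(3 + 16\right)\right) = 6 \left(\frac{1}{80} - 8 \cdot 19\right) = 6 \left(\frac{1}{80} - 152\right) = 6 \left(- \frac{12159}{80}\right) = - \frac{36477}{40}$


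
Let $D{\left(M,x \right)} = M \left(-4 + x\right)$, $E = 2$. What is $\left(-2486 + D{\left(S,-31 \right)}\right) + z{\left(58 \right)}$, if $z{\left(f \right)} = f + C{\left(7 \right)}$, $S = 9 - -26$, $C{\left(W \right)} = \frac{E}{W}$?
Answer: $- \frac{25569}{7} \approx -3652.7$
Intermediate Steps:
$C{\left(W \right)} = \frac{2}{W}$
$S = 35$ ($S = 9 + 26 = 35$)
$z{\left(f \right)} = \frac{2}{7} + f$ ($z{\left(f \right)} = f + \frac{2}{7} = \frac{2}{7} + f$)
$\left(-2486 + D{\left(S,-31 \right)}\right) + z{\left(58 \right)} = \left(-2486 + 35 \left(-4 - 31\right)\right) + \left(\frac{2}{7} + 58\right) = \left(-2486 + 35 \left(-35\right)\right) + \frac{408}{7} = \left(-2486 - 1225\right) + \frac{408}{7} = -3711 + \frac{408}{7} = - \frac{25569}{7}$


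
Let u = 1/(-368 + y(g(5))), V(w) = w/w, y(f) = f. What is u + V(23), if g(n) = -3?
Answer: 370/371 ≈ 0.99730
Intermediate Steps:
V(w) = 1
u = -1/371 (u = 1/(-368 - 3) = 1/(-371) = -1/371 ≈ -0.0026954)
u + V(23) = -1/371 + 1 = 370/371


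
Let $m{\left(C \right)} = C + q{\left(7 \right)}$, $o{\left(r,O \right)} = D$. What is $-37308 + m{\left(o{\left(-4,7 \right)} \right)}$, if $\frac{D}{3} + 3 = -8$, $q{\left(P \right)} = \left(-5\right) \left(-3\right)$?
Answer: $-37326$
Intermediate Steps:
$q{\left(P \right)} = 15$
$D = -33$ ($D = -9 + 3 \left(-8\right) = -9 - 24 = -33$)
$o{\left(r,O \right)} = -33$
$m{\left(C \right)} = 15 + C$ ($m{\left(C \right)} = C + 15 = 15 + C$)
$-37308 + m{\left(o{\left(-4,7 \right)} \right)} = -37308 + \left(15 - 33\right) = -37308 - 18 = -37326$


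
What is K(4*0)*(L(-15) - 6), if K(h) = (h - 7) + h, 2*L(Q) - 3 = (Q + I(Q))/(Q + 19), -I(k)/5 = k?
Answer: -21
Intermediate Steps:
I(k) = -5*k
L(Q) = 3/2 - 2*Q/(19 + Q) (L(Q) = 3/2 + ((Q - 5*Q)/(Q + 19))/2 = 3/2 + ((-4*Q)/(19 + Q))/2 = 3/2 + (-4*Q/(19 + Q))/2 = 3/2 - 2*Q/(19 + Q))
K(h) = -7 + 2*h (K(h) = (-7 + h) + h = -7 + 2*h)
K(4*0)*(L(-15) - 6) = (-7 + 2*(4*0))*((57 - 1*(-15))/(2*(19 - 15)) - 6) = (-7 + 2*0)*((½)*(57 + 15)/4 - 6) = (-7 + 0)*((½)*(¼)*72 - 6) = -7*(9 - 6) = -7*3 = -21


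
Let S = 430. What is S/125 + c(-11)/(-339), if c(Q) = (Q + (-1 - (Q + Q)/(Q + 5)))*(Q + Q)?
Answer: 61612/25425 ≈ 2.4233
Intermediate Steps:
c(Q) = 2*Q*(-1 + Q - 2*Q/(5 + Q)) (c(Q) = (Q + (-1 - 2*Q/(5 + Q)))*(2*Q) = (-1 + Q - 2*Q/(5 + Q))*(2*Q) = 2*Q*(-1 + Q - 2*Q/(5 + Q)))
S/125 + c(-11)/(-339) = 430/125 + (2*(-11)*(-5 + (-11)**2 + 2*(-11))/(5 - 11))/(-339) = 430*(1/125) + (2*(-11)*(-5 + 121 - 22)/(-6))*(-1/339) = 86/25 + (2*(-11)*(-1/6)*94)*(-1/339) = 86/25 + (1034/3)*(-1/339) = 86/25 - 1034/1017 = 61612/25425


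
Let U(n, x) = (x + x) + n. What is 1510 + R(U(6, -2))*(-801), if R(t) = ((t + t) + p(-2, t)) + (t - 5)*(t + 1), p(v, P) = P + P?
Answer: 2311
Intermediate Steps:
U(n, x) = n + 2*x (U(n, x) = 2*x + n = n + 2*x)
p(v, P) = 2*P
R(t) = 4*t + (1 + t)*(-5 + t) (R(t) = ((t + t) + 2*t) + (t - 5)*(t + 1) = (2*t + 2*t) + (-5 + t)*(1 + t) = 4*t + (1 + t)*(-5 + t))
1510 + R(U(6, -2))*(-801) = 1510 + (-5 + (6 + 2*(-2))**2)*(-801) = 1510 + (-5 + (6 - 4)**2)*(-801) = 1510 + (-5 + 2**2)*(-801) = 1510 + (-5 + 4)*(-801) = 1510 - 1*(-801) = 1510 + 801 = 2311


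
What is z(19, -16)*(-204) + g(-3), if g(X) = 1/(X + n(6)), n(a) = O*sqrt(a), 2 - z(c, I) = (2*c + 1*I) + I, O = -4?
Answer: 23665/29 - 4*sqrt(6)/87 ≈ 815.92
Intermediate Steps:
z(c, I) = 2 - 2*I - 2*c (z(c, I) = 2 - ((2*c + 1*I) + I) = 2 - ((2*c + I) + I) = 2 - ((I + 2*c) + I) = 2 - (2*I + 2*c) = 2 + (-2*I - 2*c) = 2 - 2*I - 2*c)
n(a) = -4*sqrt(a)
g(X) = 1/(X - 4*sqrt(6))
z(19, -16)*(-204) + g(-3) = (2 - 2*(-16) - 2*19)*(-204) + 1/(-3 - 4*sqrt(6)) = (2 + 32 - 38)*(-204) + 1/(-3 - 4*sqrt(6)) = -4*(-204) + 1/(-3 - 4*sqrt(6)) = 816 + 1/(-3 - 4*sqrt(6))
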